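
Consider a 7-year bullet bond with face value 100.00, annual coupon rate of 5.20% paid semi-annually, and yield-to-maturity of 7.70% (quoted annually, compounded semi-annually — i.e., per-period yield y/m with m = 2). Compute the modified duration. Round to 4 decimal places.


Coupon per period c = face * coupon_rate / m = 2.600000
Periods per year m = 2; per-period yield y/m = 0.038500
Number of cashflows N = 14
Cashflows (t years, CF_t, discount factor 1/(1+y/m)^(m*t), PV):
  t = 0.5000: CF_t = 2.600000, DF = 0.962927, PV = 2.503611
  t = 1.0000: CF_t = 2.600000, DF = 0.927229, PV = 2.410795
  t = 1.5000: CF_t = 2.600000, DF = 0.892854, PV = 2.321421
  t = 2.0000: CF_t = 2.600000, DF = 0.859754, PV = 2.235359
  t = 2.5000: CF_t = 2.600000, DF = 0.827880, PV = 2.152489
  t = 3.0000: CF_t = 2.600000, DF = 0.797188, PV = 2.072690
  t = 3.5000: CF_t = 2.600000, DF = 0.767635, PV = 1.995850
  t = 4.0000: CF_t = 2.600000, DF = 0.739176, PV = 1.921858
  t = 4.5000: CF_t = 2.600000, DF = 0.711773, PV = 1.850610
  t = 5.0000: CF_t = 2.600000, DF = 0.685386, PV = 1.782003
  t = 5.5000: CF_t = 2.600000, DF = 0.659977, PV = 1.715939
  t = 6.0000: CF_t = 2.600000, DF = 0.635509, PV = 1.652324
  t = 6.5000: CF_t = 2.600000, DF = 0.611949, PV = 1.591068
  t = 7.0000: CF_t = 102.600000, DF = 0.589263, PV = 60.458358
Price P = sum_t PV_t = 86.664375
First compute Macaulay numerator sum_t t * PV_t:
  t * PV_t at t = 0.5000: 1.251805
  t * PV_t at t = 1.0000: 2.410795
  t * PV_t at t = 1.5000: 3.482131
  t * PV_t at t = 2.0000: 4.470719
  t * PV_t at t = 2.5000: 5.381221
  t * PV_t at t = 3.0000: 6.218070
  t * PV_t at t = 3.5000: 6.985474
  t * PV_t at t = 4.0000: 7.687433
  t * PV_t at t = 4.5000: 8.327744
  t * PV_t at t = 5.0000: 8.910013
  t * PV_t at t = 5.5000: 9.437664
  t * PV_t at t = 6.0000: 9.913947
  t * PV_t at t = 6.5000: 10.341944
  t * PV_t at t = 7.0000: 423.208507
Macaulay duration D = 508.027468 / 86.664375 = 5.862010
Modified duration = D / (1 + y/m) = 5.862010 / (1 + 0.038500) = 5.644690

Answer: Modified duration = 5.6447


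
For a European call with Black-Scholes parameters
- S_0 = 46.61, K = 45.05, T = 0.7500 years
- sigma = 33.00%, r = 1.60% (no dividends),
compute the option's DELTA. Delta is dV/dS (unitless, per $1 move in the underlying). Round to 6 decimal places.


d1 = 0.3039998524; d2 = 0.0182114692
phi(d1) = 0.3809273942; exp(-qT) = 1.0000000000; exp(-rT) = 0.9880717129
N(d1) = 0.6194359982
Delta = exp(-qT) * N(d1) = 1.0000000000 * 0.6194359982 = 0.619436

Answer: Delta = 0.619436


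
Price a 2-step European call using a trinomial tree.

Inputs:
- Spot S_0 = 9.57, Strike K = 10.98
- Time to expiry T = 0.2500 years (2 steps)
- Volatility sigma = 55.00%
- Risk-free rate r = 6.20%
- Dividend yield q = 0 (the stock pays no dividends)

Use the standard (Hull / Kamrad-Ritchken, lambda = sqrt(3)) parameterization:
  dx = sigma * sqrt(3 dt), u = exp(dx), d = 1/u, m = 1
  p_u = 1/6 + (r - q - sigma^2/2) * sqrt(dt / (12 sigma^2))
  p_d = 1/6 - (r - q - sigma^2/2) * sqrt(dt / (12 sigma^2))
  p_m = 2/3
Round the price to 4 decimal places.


dt = T/N = 0.125000; dx = sigma*sqrt(3*dt) = 0.336805
u = exp(dx) = 1.400466; d = 1/u = 0.714048
p_u = 0.150105, p_m = 0.666667, p_d = 0.183229
Discount per step: exp(-r*dt) = 0.992280
Stock lattice S(k, j) with j the centered position index:
  k=0: S(0,+0) = 9.5700
  k=1: S(1,-1) = 6.8334; S(1,+0) = 9.5700; S(1,+1) = 13.4025
  k=2: S(2,-2) = 4.8794; S(2,-1) = 6.8334; S(2,+0) = 9.5700; S(2,+1) = 13.4025; S(2,+2) = 18.7697
Terminal payoffs V(N, j) = max(S_T - K, 0):
  V(2,-2) = 0.000000; V(2,-1) = 0.000000; V(2,+0) = 0.000000; V(2,+1) = 2.422457; V(2,+2) = 7.789682
Backward induction: V(k, j) = exp(-r*dt) * [p_u * V(k+1, j+1) + p_m * V(k+1, j) + p_d * V(k+1, j-1)]
  V(1,-1) = exp(-r*dt) * [p_u*0.000000 + p_m*0.000000 + p_d*0.000000] = 0.000000
  V(1,+0) = exp(-r*dt) * [p_u*2.422457 + p_m*0.000000 + p_d*0.000000] = 0.360815
  V(1,+1) = exp(-r*dt) * [p_u*7.789682 + p_m*2.422457 + p_d*0.000000] = 2.762745
  V(0,+0) = exp(-r*dt) * [p_u*2.762745 + p_m*0.360815 + p_d*0.000000] = 0.650186

Answer: Price = V(0,0) = 0.6502


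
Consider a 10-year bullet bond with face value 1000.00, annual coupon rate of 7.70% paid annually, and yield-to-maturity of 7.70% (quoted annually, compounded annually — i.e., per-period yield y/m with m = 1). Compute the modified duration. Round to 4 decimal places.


Coupon per period c = face * coupon_rate / m = 77.000000
Periods per year m = 1; per-period yield y/m = 0.077000
Number of cashflows N = 10
Cashflows (t years, CF_t, discount factor 1/(1+y/m)^(m*t), PV):
  t = 1.0000: CF_t = 77.000000, DF = 0.928505, PV = 71.494893
  t = 2.0000: CF_t = 77.000000, DF = 0.862122, PV = 66.383373
  t = 3.0000: CF_t = 77.000000, DF = 0.800484, PV = 61.637301
  t = 4.0000: CF_t = 77.000000, DF = 0.743254, PV = 57.230549
  t = 5.0000: CF_t = 77.000000, DF = 0.690115, PV = 53.138857
  t = 6.0000: CF_t = 77.000000, DF = 0.640775, PV = 49.339700
  t = 7.0000: CF_t = 77.000000, DF = 0.594963, PV = 45.812164
  t = 8.0000: CF_t = 77.000000, DF = 0.552426, PV = 42.536828
  t = 9.0000: CF_t = 77.000000, DF = 0.512931, PV = 39.495662
  t = 10.0000: CF_t = 1077.000000, DF = 0.476259, PV = 512.930673
Price P = sum_t PV_t = 1000.000000
First compute Macaulay numerator sum_t t * PV_t:
  t * PV_t at t = 1.0000: 71.494893
  t * PV_t at t = 2.0000: 132.766747
  t * PV_t at t = 3.0000: 184.911904
  t * PV_t at t = 4.0000: 228.922196
  t * PV_t at t = 5.0000: 265.694285
  t * PV_t at t = 6.0000: 296.038201
  t * PV_t at t = 7.0000: 320.685145
  t * PV_t at t = 8.0000: 340.294622
  t * PV_t at t = 9.0000: 355.460956
  t * PV_t at t = 10.0000: 5129.306729
Macaulay duration D = 7325.575677 / 1000.000000 = 7.325576
Modified duration = D / (1 + y/m) = 7.325576 / (1 + 0.077000) = 6.801834

Answer: Modified duration = 6.8018


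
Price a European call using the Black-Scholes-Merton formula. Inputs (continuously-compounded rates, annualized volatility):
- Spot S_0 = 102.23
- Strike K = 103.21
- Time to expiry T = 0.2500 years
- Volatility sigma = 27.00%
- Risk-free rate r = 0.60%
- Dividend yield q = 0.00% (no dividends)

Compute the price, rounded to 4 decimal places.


d1 = (ln(S/K) + (r - q + 0.5*sigma^2) * T) / (sigma * sqrt(T)) = 0.00794022
d2 = d1 - sigma * sqrt(T) = -0.12705978
exp(-rT) = 0.99850112; exp(-qT) = 1.00000000
C = S_0 * exp(-qT) * N(d1) - K * exp(-rT) * N(d2)
N(d1) = 0.50316765; N(d2) = 0.44944654
C = 102.2300 * 1.00000000 * 0.50316765 - 103.2100 * 0.99850112 * 0.44944654 = 5.1210

Answer: Price = 5.1210


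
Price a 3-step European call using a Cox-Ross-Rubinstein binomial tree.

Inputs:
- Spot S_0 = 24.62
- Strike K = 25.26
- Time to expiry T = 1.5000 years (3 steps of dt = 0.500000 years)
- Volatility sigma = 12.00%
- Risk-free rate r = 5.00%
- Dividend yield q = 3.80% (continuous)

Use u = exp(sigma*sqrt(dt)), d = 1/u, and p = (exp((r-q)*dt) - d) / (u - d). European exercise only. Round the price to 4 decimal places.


Answer: Price = V(0,0) = 1.3702

Derivation:
dt = T/N = 0.500000
u = exp(sigma*sqrt(dt)) = 1.088557; d = 1/u = 0.918647
p = (exp((r-q)*dt) - d) / (u - d) = 0.514219
Discount per step: exp(-r*dt) = 0.975310
Stock lattice S(k, i) with i counting down-moves:
  k=0: S(0,0) = 24.6200
  k=1: S(1,0) = 26.8003; S(1,1) = 22.6171
  k=2: S(2,0) = 29.1736; S(2,1) = 24.6200; S(2,2) = 20.7771
  k=3: S(3,0) = 31.7571; S(3,1) = 26.8003; S(3,2) = 22.6171; S(3,3) = 19.0869
Terminal payoffs V(N, i) = max(S_T - K, 0):
  V(3,0) = 6.497139; V(3,1) = 1.540269; V(3,2) = 0.000000; V(3,3) = 0.000000
Backward induction: V(k, i) = exp(-r*dt) * [p * V(k+1, i) + (1-p) * V(k+1, i+1)].
  V(2,0) = exp(-r*dt) * [p*6.497139 + (1-p)*1.540269] = 3.988222
  V(2,1) = exp(-r*dt) * [p*1.540269 + (1-p)*0.000000] = 0.772480
  V(2,2) = exp(-r*dt) * [p*0.000000 + (1-p)*0.000000] = 0.000000
  V(1,0) = exp(-r*dt) * [p*3.988222 + (1-p)*0.772480] = 2.366174
  V(1,1) = exp(-r*dt) * [p*0.772480 + (1-p)*0.000000] = 0.387416
  V(0,0) = exp(-r*dt) * [p*2.366174 + (1-p)*0.387416] = 1.370242


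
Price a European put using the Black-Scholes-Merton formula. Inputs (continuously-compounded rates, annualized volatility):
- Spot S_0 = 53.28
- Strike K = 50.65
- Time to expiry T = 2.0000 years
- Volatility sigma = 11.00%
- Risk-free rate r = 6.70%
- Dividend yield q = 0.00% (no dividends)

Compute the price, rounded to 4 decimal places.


d1 = (ln(S/K) + (r - q + 0.5*sigma^2) * T) / (sigma * sqrt(T)) = 1.26457560
d2 = d1 - sigma * sqrt(T) = 1.10901210
exp(-rT) = 0.87459006; exp(-qT) = 1.00000000
P = K * exp(-rT) * N(-d2) - S_0 * exp(-qT) * N(-d1)
N(-d1) = 0.10301175; N(-d2) = 0.13371248
P = 50.6500 * 0.87459006 * 0.13371248 - 53.2800 * 1.00000000 * 0.10301175 = 0.4347

Answer: Price = 0.4347


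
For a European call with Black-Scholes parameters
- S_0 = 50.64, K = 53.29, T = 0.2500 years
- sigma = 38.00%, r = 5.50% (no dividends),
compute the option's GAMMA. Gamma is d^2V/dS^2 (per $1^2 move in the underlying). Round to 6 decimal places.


Answer: Gamma = 0.041252

Derivation:
d1 = -0.1010890446; d2 = -0.2910890446
phi(d1) = 0.3969090846; exp(-qT) = 1.0000000000; exp(-rT) = 0.9863440995
Gamma = exp(-qT) * phi(d1) / (S * sigma * sqrt(T)) = 1.0000000000 * 0.3969090846 / (50.6400 * 0.3800 * 0.5000000000) = 0.041252


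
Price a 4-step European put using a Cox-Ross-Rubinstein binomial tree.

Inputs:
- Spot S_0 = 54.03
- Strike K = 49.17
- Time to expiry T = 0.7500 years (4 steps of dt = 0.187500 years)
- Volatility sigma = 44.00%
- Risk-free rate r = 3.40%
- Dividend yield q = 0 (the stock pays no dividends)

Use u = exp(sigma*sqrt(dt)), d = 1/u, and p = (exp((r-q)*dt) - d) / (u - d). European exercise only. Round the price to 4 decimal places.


Answer: Price = V(0,0) = 5.2083

Derivation:
dt = T/N = 0.187500
u = exp(sigma*sqrt(dt)) = 1.209885; d = 1/u = 0.826525
p = (exp((r-q)*dt) - d) / (u - d) = 0.469195
Discount per step: exp(-r*dt) = 0.993645
Stock lattice S(k, i) with i counting down-moves:
  k=0: S(0,0) = 54.0300
  k=1: S(1,0) = 65.3701; S(1,1) = 44.6571
  k=2: S(2,0) = 79.0903; S(2,1) = 54.0300; S(2,2) = 36.9102
  k=3: S(3,0) = 95.6902; S(3,1) = 65.3701; S(3,2) = 44.6571; S(3,3) = 30.5072
  k=4: S(4,0) = 115.7742; S(4,1) = 79.0903; S(4,2) = 54.0300; S(4,3) = 36.9102; S(4,4) = 25.2150
Terminal payoffs V(N, i) = max(K - S_T, 0):
  V(4,0) = 0.000000; V(4,1) = 0.000000; V(4,2) = 0.000000; V(4,3) = 12.259788; V(4,4) = 23.955049
Backward induction: V(k, i) = exp(-r*dt) * [p * V(k+1, i) + (1-p) * V(k+1, i+1)].
  V(3,0) = exp(-r*dt) * [p*0.000000 + (1-p)*0.000000] = 0.000000
  V(3,1) = exp(-r*dt) * [p*0.000000 + (1-p)*0.000000] = 0.000000
  V(3,2) = exp(-r*dt) * [p*0.000000 + (1-p)*12.259788] = 6.466209
  V(3,3) = exp(-r*dt) * [p*12.259788 + (1-p)*23.955049] = 18.350339
  V(2,0) = exp(-r*dt) * [p*0.000000 + (1-p)*0.000000] = 0.000000
  V(2,1) = exp(-r*dt) * [p*0.000000 + (1-p)*6.466209] = 3.410488
  V(2,2) = exp(-r*dt) * [p*6.466209 + (1-p)*18.350339] = 12.693193
  V(1,0) = exp(-r*dt) * [p*0.000000 + (1-p)*3.410488] = 1.798801
  V(1,1) = exp(-r*dt) * [p*3.410488 + (1-p)*12.693193] = 8.284814
  V(0,0) = exp(-r*dt) * [p*1.798801 + (1-p)*8.284814] = 5.208303


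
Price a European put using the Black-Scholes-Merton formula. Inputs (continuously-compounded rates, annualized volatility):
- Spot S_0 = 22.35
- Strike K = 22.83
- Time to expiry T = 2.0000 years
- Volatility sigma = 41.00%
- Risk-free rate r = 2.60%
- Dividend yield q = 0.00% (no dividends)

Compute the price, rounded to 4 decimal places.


d1 = (ln(S/K) + (r - q + 0.5*sigma^2) * T) / (sigma * sqrt(T)) = 0.34294827
d2 = d1 - sigma * sqrt(T) = -0.23687929
exp(-rT) = 0.94932887; exp(-qT) = 1.00000000
P = K * exp(-rT) * N(-d2) - S_0 * exp(-qT) * N(-d1)
N(-d1) = 0.36581869; N(-d2) = 0.59362478
P = 22.8300 * 0.94932887 * 0.59362478 - 22.3500 * 1.00000000 * 0.36581869 = 4.6897

Answer: Price = 4.6897


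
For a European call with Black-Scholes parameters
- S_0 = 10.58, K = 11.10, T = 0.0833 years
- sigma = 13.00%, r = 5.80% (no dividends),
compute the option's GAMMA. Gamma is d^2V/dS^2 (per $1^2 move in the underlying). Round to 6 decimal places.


Answer: Gamma = 0.529999

Derivation:
d1 = -1.1312393768; d2 = -1.1687596380
phi(d1) = 0.2103905325; exp(-qT) = 1.0000000000; exp(-rT) = 0.9951802524
Gamma = exp(-qT) * phi(d1) / (S * sigma * sqrt(T)) = 1.0000000000 * 0.2103905325 / (10.5800 * 0.1300 * 0.2886173938) = 0.529999


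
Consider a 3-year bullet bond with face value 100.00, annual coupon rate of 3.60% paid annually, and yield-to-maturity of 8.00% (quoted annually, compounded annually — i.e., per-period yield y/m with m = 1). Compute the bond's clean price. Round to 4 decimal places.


Coupon per period c = face * coupon_rate / m = 3.600000
Periods per year m = 1; per-period yield y/m = 0.080000
Number of cashflows N = 3
Cashflows (t years, CF_t, discount factor 1/(1+y/m)^(m*t), PV):
  t = 1.0000: CF_t = 3.600000, DF = 0.925926, PV = 3.333333
  t = 2.0000: CF_t = 3.600000, DF = 0.857339, PV = 3.086420
  t = 3.0000: CF_t = 103.600000, DF = 0.793832, PV = 82.241020
Price P = sum_t PV_t = 88.660773

Answer: Price = 88.6608


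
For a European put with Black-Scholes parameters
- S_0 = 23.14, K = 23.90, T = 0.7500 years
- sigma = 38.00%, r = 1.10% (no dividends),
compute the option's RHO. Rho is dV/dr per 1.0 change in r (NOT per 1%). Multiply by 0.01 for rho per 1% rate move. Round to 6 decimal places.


d1 = 0.0914166171; d2 = -0.2376730364
phi(d1) = 0.3972787784; exp(-qT) = 1.0000000000; exp(-rT) = 0.9917839379
N(-d2) = 0.5939326508
Rho = -K*T*exp(-rT)*N(-d2) = -23.9000 * 0.7500 * 0.9917839379 * 0.5939326508 = -10.558773

Answer: Rho = -10.558773


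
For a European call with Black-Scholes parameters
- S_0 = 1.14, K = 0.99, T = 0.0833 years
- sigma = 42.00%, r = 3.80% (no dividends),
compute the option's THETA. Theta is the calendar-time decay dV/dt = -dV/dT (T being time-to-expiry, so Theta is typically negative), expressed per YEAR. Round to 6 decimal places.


Answer: Theta = -0.184047

Derivation:
d1 = 1.2505521111; d2 = 1.1293328057
phi(d1) = 0.1825230478; exp(-qT) = 1.0000000000; exp(-rT) = 0.9968396046
Theta = -S*exp(-qT)*phi(d1)*sigma/(2*sqrt(T)) - r*K*exp(-rT)*N(d2) + q*S*exp(-qT)*N(d1)
N(d1) = 0.8944510341; N(d2) = 0.8706212666; sqrt(T) = 0.2886173938
Term 1 = -1.1400 * 1.0000000000 * 0.1825230478 * 0.4200 / (2 * 0.2886173938) = -0.1513977279
Term 2 = -0.0380 * 0.9900 * 0.9968396046 * 0.8706212666 = -0.0326492603
Term 3 = 0 (no dividend yield, q = 0)
Theta = -0.1513977279 + (-0.0326492603) + (0.0000000000) = -0.184047


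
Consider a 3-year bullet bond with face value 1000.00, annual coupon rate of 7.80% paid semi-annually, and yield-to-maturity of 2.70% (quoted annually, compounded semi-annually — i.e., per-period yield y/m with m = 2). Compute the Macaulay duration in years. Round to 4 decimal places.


Coupon per period c = face * coupon_rate / m = 39.000000
Periods per year m = 2; per-period yield y/m = 0.013500
Number of cashflows N = 6
Cashflows (t years, CF_t, discount factor 1/(1+y/m)^(m*t), PV):
  t = 0.5000: CF_t = 39.000000, DF = 0.986680, PV = 38.480513
  t = 1.0000: CF_t = 39.000000, DF = 0.973537, PV = 37.967946
  t = 1.5000: CF_t = 39.000000, DF = 0.960569, PV = 37.462206
  t = 2.0000: CF_t = 39.000000, DF = 0.947774, PV = 36.963203
  t = 2.5000: CF_t = 39.000000, DF = 0.935150, PV = 36.470846
  t = 3.0000: CF_t = 1039.000000, DF = 0.922694, PV = 958.678592
Price P = sum_t PV_t = 1146.023306
Macaulay numerator sum_t t * PV_t:
  t * PV_t at t = 0.5000: 19.240257
  t * PV_t at t = 1.0000: 37.967946
  t * PV_t at t = 1.5000: 56.193309
  t * PV_t at t = 2.0000: 73.926406
  t * PV_t at t = 2.5000: 91.177116
  t * PV_t at t = 3.0000: 2876.035776
Macaulay duration D = (sum_t t * PV_t) / P = 3154.540809 / 1146.023306 = 2.752597

Answer: Macaulay duration = 2.7526 years


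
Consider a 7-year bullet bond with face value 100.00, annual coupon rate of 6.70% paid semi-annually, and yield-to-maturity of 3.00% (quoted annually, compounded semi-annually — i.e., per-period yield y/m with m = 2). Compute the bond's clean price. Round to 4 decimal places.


Coupon per period c = face * coupon_rate / m = 3.350000
Periods per year m = 2; per-period yield y/m = 0.015000
Number of cashflows N = 14
Cashflows (t years, CF_t, discount factor 1/(1+y/m)^(m*t), PV):
  t = 0.5000: CF_t = 3.350000, DF = 0.985222, PV = 3.300493
  t = 1.0000: CF_t = 3.350000, DF = 0.970662, PV = 3.251717
  t = 1.5000: CF_t = 3.350000, DF = 0.956317, PV = 3.203662
  t = 2.0000: CF_t = 3.350000, DF = 0.942184, PV = 3.156317
  t = 2.5000: CF_t = 3.350000, DF = 0.928260, PV = 3.109672
  t = 3.0000: CF_t = 3.350000, DF = 0.914542, PV = 3.063716
  t = 3.5000: CF_t = 3.350000, DF = 0.901027, PV = 3.018440
  t = 4.0000: CF_t = 3.350000, DF = 0.887711, PV = 2.973832
  t = 4.5000: CF_t = 3.350000, DF = 0.874592, PV = 2.929884
  t = 5.0000: CF_t = 3.350000, DF = 0.861667, PV = 2.886585
  t = 5.5000: CF_t = 3.350000, DF = 0.848933, PV = 2.843926
  t = 6.0000: CF_t = 3.350000, DF = 0.836387, PV = 2.801898
  t = 6.5000: CF_t = 3.350000, DF = 0.824027, PV = 2.760491
  t = 7.0000: CF_t = 103.350000, DF = 0.811849, PV = 83.904623
Price P = sum_t PV_t = 123.205256

Answer: Price = 123.2053


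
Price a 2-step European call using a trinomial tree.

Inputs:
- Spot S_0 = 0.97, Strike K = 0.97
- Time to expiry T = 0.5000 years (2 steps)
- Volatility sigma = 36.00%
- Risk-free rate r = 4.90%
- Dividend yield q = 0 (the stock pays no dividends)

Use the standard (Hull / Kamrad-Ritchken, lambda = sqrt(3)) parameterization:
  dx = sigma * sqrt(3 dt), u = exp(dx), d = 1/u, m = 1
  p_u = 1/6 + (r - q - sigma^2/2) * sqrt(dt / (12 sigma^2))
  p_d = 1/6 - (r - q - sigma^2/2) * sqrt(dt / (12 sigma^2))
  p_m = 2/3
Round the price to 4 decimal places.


Answer: Price = V(0,0) = 0.0951

Derivation:
dt = T/N = 0.250000; dx = sigma*sqrt(3*dt) = 0.311769
u = exp(dx) = 1.365839; d = 1/u = 0.732151
p_u = 0.160332, p_m = 0.666667, p_d = 0.173001
Discount per step: exp(-r*dt) = 0.987825
Stock lattice S(k, j) with j the centered position index:
  k=0: S(0,+0) = 0.9700
  k=1: S(1,-1) = 0.7102; S(1,+0) = 0.9700; S(1,+1) = 1.3249
  k=2: S(2,-2) = 0.5200; S(2,-1) = 0.7102; S(2,+0) = 0.9700; S(2,+1) = 1.3249; S(2,+2) = 1.8096
Terminal payoffs V(N, j) = max(S_T - K, 0):
  V(2,-2) = 0.000000; V(2,-1) = 0.000000; V(2,+0) = 0.000000; V(2,+1) = 0.354864; V(2,+2) = 0.839552
Backward induction: V(k, j) = exp(-r*dt) * [p_u * V(k+1, j+1) + p_m * V(k+1, j) + p_d * V(k+1, j-1)]
  V(1,-1) = exp(-r*dt) * [p_u*0.000000 + p_m*0.000000 + p_d*0.000000] = 0.000000
  V(1,+0) = exp(-r*dt) * [p_u*0.354864 + p_m*0.000000 + p_d*0.000000] = 0.056203
  V(1,+1) = exp(-r*dt) * [p_u*0.839552 + p_m*0.354864 + p_d*0.000000] = 0.366664
  V(0,+0) = exp(-r*dt) * [p_u*0.366664 + p_m*0.056203 + p_d*0.000000] = 0.095085


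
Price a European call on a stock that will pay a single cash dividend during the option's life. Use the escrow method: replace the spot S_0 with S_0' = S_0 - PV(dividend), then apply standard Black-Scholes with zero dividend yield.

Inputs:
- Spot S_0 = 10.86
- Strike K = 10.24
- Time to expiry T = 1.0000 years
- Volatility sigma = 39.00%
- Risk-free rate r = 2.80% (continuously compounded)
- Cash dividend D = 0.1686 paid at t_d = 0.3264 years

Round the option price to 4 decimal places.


PV(D) = D * exp(-r * t_d) = 0.1686 * 0.99090244 = 0.16706615
S_0' = S_0 - PV(D) = 10.8600 - 0.16706615 = 10.69293385
d1 = (ln(S_0'/K) + (r + sigma^2/2)*T) / (sigma*sqrt(T)) = 0.37777312
d2 = d1 - sigma*sqrt(T) = -0.01222688
exp(-rT) = 0.97238837
N(d1) = 0.64720043; N(d2) = 0.49512230
C = S_0' * N(d1) - K * exp(-rT) * N(d2) = 10.69293385 * 0.64720043 - 10.2400 * 0.97238837 * 0.49512230 = 1.9904

Answer: Price = 1.9904


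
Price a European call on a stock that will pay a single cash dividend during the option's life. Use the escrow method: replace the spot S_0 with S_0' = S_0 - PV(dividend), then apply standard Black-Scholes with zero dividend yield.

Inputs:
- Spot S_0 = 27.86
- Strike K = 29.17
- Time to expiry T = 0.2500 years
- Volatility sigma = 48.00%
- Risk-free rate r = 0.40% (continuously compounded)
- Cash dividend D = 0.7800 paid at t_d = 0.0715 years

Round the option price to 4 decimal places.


PV(D) = D * exp(-r * t_d) = 0.7800 * 0.99971404 = 0.77977695
S_0' = S_0 - PV(D) = 27.8600 - 0.77977695 = 27.08022305
d1 = (ln(S_0'/K) + (r + sigma^2/2)*T) / (sigma*sqrt(T)) = -0.18557125
d2 = d1 - sigma*sqrt(T) = -0.42557125
exp(-rT) = 0.99900050
N(d1) = 0.42639050; N(d2) = 0.33521015
C = S_0' * N(d1) - K * exp(-rT) * N(d2) = 27.08022305 * 0.42639050 - 29.1700 * 0.99900050 * 0.33521015 = 1.7784

Answer: Price = 1.7784


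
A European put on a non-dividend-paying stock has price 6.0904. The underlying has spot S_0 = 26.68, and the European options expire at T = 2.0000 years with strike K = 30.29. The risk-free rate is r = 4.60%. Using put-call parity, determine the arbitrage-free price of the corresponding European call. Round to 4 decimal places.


Put-call parity: C - P = S_0 * exp(-qT) - K * exp(-rT).
S_0 * exp(-qT) = 26.6800 * 1.00000000 = 26.68000000
K * exp(-rT) = 30.2900 * 0.91210515 = 27.62766498
C = P + S*exp(-qT) - K*exp(-rT)
C = 6.0904 + 26.68000000 - 27.62766498 = 5.1427

Answer: Call price = 5.1427


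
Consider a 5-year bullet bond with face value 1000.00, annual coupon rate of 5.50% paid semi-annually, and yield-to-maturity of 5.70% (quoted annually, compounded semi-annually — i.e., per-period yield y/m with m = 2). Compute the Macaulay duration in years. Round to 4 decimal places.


Coupon per period c = face * coupon_rate / m = 27.500000
Periods per year m = 2; per-period yield y/m = 0.028500
Number of cashflows N = 10
Cashflows (t years, CF_t, discount factor 1/(1+y/m)^(m*t), PV):
  t = 0.5000: CF_t = 27.500000, DF = 0.972290, PV = 26.737968
  t = 1.0000: CF_t = 27.500000, DF = 0.945347, PV = 25.997052
  t = 1.5000: CF_t = 27.500000, DF = 0.919152, PV = 25.276667
  t = 2.0000: CF_t = 27.500000, DF = 0.893682, PV = 24.576244
  t = 2.5000: CF_t = 27.500000, DF = 0.868917, PV = 23.895230
  t = 3.0000: CF_t = 27.500000, DF = 0.844840, PV = 23.233087
  t = 3.5000: CF_t = 27.500000, DF = 0.821429, PV = 22.589292
  t = 4.0000: CF_t = 27.500000, DF = 0.798667, PV = 21.963337
  t = 4.5000: CF_t = 27.500000, DF = 0.776536, PV = 21.354727
  t = 5.0000: CF_t = 1027.500000, DF = 0.755018, PV = 775.780520
Price P = sum_t PV_t = 991.404124
Macaulay numerator sum_t t * PV_t:
  t * PV_t at t = 0.5000: 13.368984
  t * PV_t at t = 1.0000: 25.997052
  t * PV_t at t = 1.5000: 37.915000
  t * PV_t at t = 2.0000: 49.152488
  t * PV_t at t = 2.5000: 59.738075
  t * PV_t at t = 3.0000: 69.699261
  t * PV_t at t = 3.5000: 79.062522
  t * PV_t at t = 4.0000: 87.853348
  t * PV_t at t = 4.5000: 96.096273
  t * PV_t at t = 5.0000: 3878.902601
Macaulay duration D = (sum_t t * PV_t) / P = 4397.785604 / 991.404124 = 4.435916

Answer: Macaulay duration = 4.4359 years


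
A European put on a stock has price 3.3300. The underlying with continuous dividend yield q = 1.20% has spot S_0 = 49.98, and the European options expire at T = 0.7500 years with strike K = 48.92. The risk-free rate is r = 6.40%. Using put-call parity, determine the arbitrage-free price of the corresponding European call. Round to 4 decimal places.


Answer: Call price = 6.2349

Derivation:
Put-call parity: C - P = S_0 * exp(-qT) - K * exp(-rT).
S_0 * exp(-qT) = 49.9800 * 0.99104038 = 49.53219813
K * exp(-rT) = 48.9200 * 0.95313379 = 46.62730486
C = P + S*exp(-qT) - K*exp(-rT)
C = 3.3300 + 49.53219813 - 46.62730486 = 6.2349


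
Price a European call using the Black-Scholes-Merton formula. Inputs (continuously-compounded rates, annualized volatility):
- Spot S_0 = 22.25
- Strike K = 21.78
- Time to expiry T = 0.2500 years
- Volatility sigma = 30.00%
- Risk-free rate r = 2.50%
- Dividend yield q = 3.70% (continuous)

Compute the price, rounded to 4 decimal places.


d1 = (ln(S/K) + (r - q + 0.5*sigma^2) * T) / (sigma * sqrt(T)) = 0.19733261
d2 = d1 - sigma * sqrt(T) = 0.04733261
exp(-rT) = 0.99376949; exp(-qT) = 0.99079265
C = S_0 * exp(-qT) * N(d1) - K * exp(-rT) * N(d2)
N(d1) = 0.57821637; N(d2) = 0.51887593
C = 22.2500 * 0.99079265 * 0.57821637 - 21.7800 * 0.99376949 * 0.51887593 = 1.5162

Answer: Price = 1.5162


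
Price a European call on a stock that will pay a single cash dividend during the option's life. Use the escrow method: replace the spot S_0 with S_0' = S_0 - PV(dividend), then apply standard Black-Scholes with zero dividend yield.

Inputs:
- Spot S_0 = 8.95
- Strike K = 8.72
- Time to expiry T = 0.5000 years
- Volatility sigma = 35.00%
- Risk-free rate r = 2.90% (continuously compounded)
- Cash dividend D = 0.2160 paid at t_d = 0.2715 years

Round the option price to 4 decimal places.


Answer: Price = 0.9258

Derivation:
PV(D) = D * exp(-r * t_d) = 0.2160 * 0.99215741 = 0.21430600
S_0' = S_0 - PV(D) = 8.9500 - 0.21430600 = 8.73569400
d1 = (ln(S_0'/K) + (r + sigma^2/2)*T) / (sigma*sqrt(T)) = 0.18959817
d2 = d1 - sigma*sqrt(T) = -0.05788920
exp(-rT) = 0.98560462
N(d1) = 0.57518799; N(d2) = 0.47691844
C = S_0' * N(d1) - K * exp(-rT) * N(d2) = 8.73569400 * 0.57518799 - 8.7200 * 0.98560462 * 0.47691844 = 0.9258


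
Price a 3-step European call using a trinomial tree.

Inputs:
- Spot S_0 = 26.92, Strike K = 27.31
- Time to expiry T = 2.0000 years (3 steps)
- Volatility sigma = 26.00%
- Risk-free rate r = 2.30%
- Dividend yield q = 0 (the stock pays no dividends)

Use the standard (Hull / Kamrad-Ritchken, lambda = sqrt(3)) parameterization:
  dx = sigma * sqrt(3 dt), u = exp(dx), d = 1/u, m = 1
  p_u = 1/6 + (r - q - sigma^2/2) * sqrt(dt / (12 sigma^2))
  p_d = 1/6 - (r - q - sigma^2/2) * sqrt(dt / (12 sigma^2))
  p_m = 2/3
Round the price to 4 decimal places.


dt = T/N = 0.666667; dx = sigma*sqrt(3*dt) = 0.367696
u = exp(dx) = 1.444402; d = 1/u = 0.692328
p_u = 0.156876, p_m = 0.666667, p_d = 0.176457
Discount per step: exp(-r*dt) = 0.984784
Stock lattice S(k, j) with j the centered position index:
  k=0: S(0,+0) = 26.9200
  k=1: S(1,-1) = 18.6375; S(1,+0) = 26.9200; S(1,+1) = 38.8833
  k=2: S(2,-2) = 12.9032; S(2,-1) = 18.6375; S(2,+0) = 26.9200; S(2,+1) = 38.8833; S(2,+2) = 56.1631
  k=3: S(3,-3) = 8.9333; S(3,-2) = 12.9032; S(3,-1) = 18.6375; S(3,+0) = 26.9200; S(3,+1) = 38.8833; S(3,+2) = 56.1631; S(3,+3) = 81.1222
Terminal payoffs V(N, j) = max(S_T - K, 0):
  V(3,-3) = 0.000000; V(3,-2) = 0.000000; V(3,-1) = 0.000000; V(3,+0) = 0.000000; V(3,+1) = 11.573307; V(3,+2) = 28.853134; V(3,+3) = 53.812153
Backward induction: V(k, j) = exp(-r*dt) * [p_u * V(k+1, j+1) + p_m * V(k+1, j) + p_d * V(k+1, j-1)]
  V(2,-2) = exp(-r*dt) * [p_u*0.000000 + p_m*0.000000 + p_d*0.000000] = 0.000000
  V(2,-1) = exp(-r*dt) * [p_u*0.000000 + p_m*0.000000 + p_d*0.000000] = 0.000000
  V(2,+0) = exp(-r*dt) * [p_u*11.573307 + p_m*0.000000 + p_d*0.000000] = 1.787947
  V(2,+1) = exp(-r*dt) * [p_u*28.853134 + p_m*11.573307 + p_d*0.000000] = 12.055624
  V(2,+2) = exp(-r*dt) * [p_u*53.812153 + p_m*28.853134 + p_d*11.573307] = 29.267229
  V(1,-1) = exp(-r*dt) * [p_u*1.787947 + p_m*0.000000 + p_d*0.000000] = 0.276218
  V(1,+0) = exp(-r*dt) * [p_u*12.055624 + p_m*1.787947 + p_d*0.000000] = 3.036287
  V(1,+1) = exp(-r*dt) * [p_u*29.267229 + p_m*12.055624 + p_d*1.787947] = 12.746944
  V(0,+0) = exp(-r*dt) * [p_u*12.746944 + p_m*3.036287 + p_d*0.276218] = 4.010651

Answer: Price = V(0,0) = 4.0107


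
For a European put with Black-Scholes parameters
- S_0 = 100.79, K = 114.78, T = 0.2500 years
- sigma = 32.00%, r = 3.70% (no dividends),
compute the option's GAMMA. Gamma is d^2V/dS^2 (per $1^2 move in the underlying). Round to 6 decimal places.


d1 = -0.6745506770; d2 = -0.8345506770
phi(d1) = 0.3177635135; exp(-qT) = 1.0000000000; exp(-rT) = 0.9907926496
Gamma = exp(-qT) * phi(d1) / (S * sigma * sqrt(T)) = 1.0000000000 * 0.3177635135 / (100.7900 * 0.3200 * 0.5000000000) = 0.019705

Answer: Gamma = 0.019705


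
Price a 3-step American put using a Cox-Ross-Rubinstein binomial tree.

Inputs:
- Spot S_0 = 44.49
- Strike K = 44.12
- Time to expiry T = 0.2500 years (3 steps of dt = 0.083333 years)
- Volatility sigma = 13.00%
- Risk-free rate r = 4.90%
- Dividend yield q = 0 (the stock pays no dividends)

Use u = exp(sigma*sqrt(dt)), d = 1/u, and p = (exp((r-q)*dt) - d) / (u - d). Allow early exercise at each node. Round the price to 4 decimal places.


dt = T/N = 0.083333
u = exp(sigma*sqrt(dt)) = 1.038241; d = 1/u = 0.963168
p = (exp((r-q)*dt) - d) / (u - d) = 0.545122
Discount per step: exp(-r*dt) = 0.995925
Stock lattice S(k, i) with i counting down-moves:
  k=0: S(0,0) = 44.4900
  k=1: S(1,0) = 46.1913; S(1,1) = 42.8513
  k=2: S(2,0) = 47.9577; S(2,1) = 44.4900; S(2,2) = 41.2730
  k=3: S(3,0) = 49.7917; S(3,1) = 46.1913; S(3,2) = 42.8513; S(3,3) = 39.7528
Terminal payoffs V(N, i) = max(K - S_T, 0):
  V(3,0) = 0.000000; V(3,1) = 0.000000; V(3,2) = 1.268670; V(3,3) = 4.367166
Backward induction: V(k, i) = exp(-r*dt) * [p * V(k+1, i) + (1-p) * V(k+1, i+1)]; then take max(V_cont, immediate exercise) for American.
  V(2,0) = exp(-r*dt) * [p*0.000000 + (1-p)*0.000000] = 0.000000; exercise = 0.000000; V(2,0) = max -> 0.000000
  V(2,1) = exp(-r*dt) * [p*0.000000 + (1-p)*1.268670] = 0.574739; exercise = 0.000000; V(2,1) = max -> 0.574739
  V(2,2) = exp(-r*dt) * [p*1.268670 + (1-p)*4.367166] = 2.667195; exercise = 2.846984; V(2,2) = max -> 2.846984
  V(1,0) = exp(-r*dt) * [p*0.000000 + (1-p)*0.574739] = 0.260371; exercise = 0.000000; V(1,0) = max -> 0.260371
  V(1,1) = exp(-r*dt) * [p*0.574739 + (1-p)*2.846984] = 1.601780; exercise = 1.268670; V(1,1) = max -> 1.601780
  V(0,0) = exp(-r*dt) * [p*0.260371 + (1-p)*1.601780] = 0.867001; exercise = 0.000000; V(0,0) = max -> 0.867001

Answer: Price = V(0,0) = 0.8670


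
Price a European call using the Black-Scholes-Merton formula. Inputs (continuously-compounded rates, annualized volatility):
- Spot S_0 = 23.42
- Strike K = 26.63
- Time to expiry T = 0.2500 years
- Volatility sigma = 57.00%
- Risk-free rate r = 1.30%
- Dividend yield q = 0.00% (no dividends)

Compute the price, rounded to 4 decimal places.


Answer: Price = 1.5356

Derivation:
d1 = (ln(S/K) + (r - q + 0.5*sigma^2) * T) / (sigma * sqrt(T)) = -0.29679137
d2 = d1 - sigma * sqrt(T) = -0.58179137
exp(-rT) = 0.99675528; exp(-qT) = 1.00000000
C = S_0 * exp(-qT) * N(d1) - K * exp(-rT) * N(d2)
N(d1) = 0.38331290; N(d2) = 0.28035361
C = 23.4200 * 1.00000000 * 0.38331290 - 26.6300 * 0.99675528 * 0.28035361 = 1.5356


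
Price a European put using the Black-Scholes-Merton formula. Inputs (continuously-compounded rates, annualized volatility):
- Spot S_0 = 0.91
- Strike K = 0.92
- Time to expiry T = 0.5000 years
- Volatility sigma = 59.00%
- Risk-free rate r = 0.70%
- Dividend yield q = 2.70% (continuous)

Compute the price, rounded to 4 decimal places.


d1 = (ln(S/K) + (r - q + 0.5*sigma^2) * T) / (sigma * sqrt(T)) = 0.15843010
d2 = d1 - sigma * sqrt(T) = -0.25876290
exp(-rT) = 0.99650612; exp(-qT) = 0.98659072
P = K * exp(-rT) * N(-d2) - S_0 * exp(-qT) * N(-d1)
N(-d1) = 0.43705895; N(-d2) = 0.60209091
P = 0.9200 * 0.99650612 * 0.60209091 - 0.9100 * 0.98659072 * 0.43705895 = 0.1596

Answer: Price = 0.1596


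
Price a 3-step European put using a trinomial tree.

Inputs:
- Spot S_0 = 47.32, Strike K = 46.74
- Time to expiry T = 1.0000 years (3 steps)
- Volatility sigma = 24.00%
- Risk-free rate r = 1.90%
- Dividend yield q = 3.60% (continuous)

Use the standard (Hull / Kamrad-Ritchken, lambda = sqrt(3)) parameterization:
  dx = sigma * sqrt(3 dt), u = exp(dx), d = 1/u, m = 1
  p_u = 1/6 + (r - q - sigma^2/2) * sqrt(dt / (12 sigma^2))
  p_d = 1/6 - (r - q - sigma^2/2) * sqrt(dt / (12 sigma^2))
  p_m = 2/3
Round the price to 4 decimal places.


Answer: Price = V(0,0) = 4.1513

Derivation:
dt = T/N = 0.333333; dx = sigma*sqrt(3*dt) = 0.240000
u = exp(dx) = 1.271249; d = 1/u = 0.786628
p_u = 0.134861, p_m = 0.666667, p_d = 0.198472
Discount per step: exp(-r*dt) = 0.993687
Stock lattice S(k, j) with j the centered position index:
  k=0: S(0,+0) = 47.3200
  k=1: S(1,-1) = 37.2232; S(1,+0) = 47.3200; S(1,+1) = 60.1555
  k=2: S(2,-2) = 29.2808; S(2,-1) = 37.2232; S(2,+0) = 47.3200; S(2,+1) = 60.1555; S(2,+2) = 76.4726
  k=3: S(3,-3) = 23.0331; S(3,-2) = 29.2808; S(3,-1) = 37.2232; S(3,+0) = 47.3200; S(3,+1) = 60.1555; S(3,+2) = 76.4726; S(3,+3) = 97.2158
Terminal payoffs V(N, j) = max(K - S_T, 0):
  V(3,-3) = 23.706883; V(3,-2) = 17.459170; V(3,-1) = 9.516770; V(3,+0) = 0.000000; V(3,+1) = 0.000000; V(3,+2) = 0.000000; V(3,+3) = 0.000000
Backward induction: V(k, j) = exp(-r*dt) * [p_u * V(k+1, j+1) + p_m * V(k+1, j) + p_d * V(k+1, j-1)]
  V(2,-2) = exp(-r*dt) * [p_u*9.516770 + p_m*17.459170 + p_d*23.706883] = 17.516755
  V(2,-1) = exp(-r*dt) * [p_u*0.000000 + p_m*9.516770 + p_d*17.459170] = 9.747742
  V(2,+0) = exp(-r*dt) * [p_u*0.000000 + p_m*0.000000 + p_d*9.516770] = 1.876890
  V(2,+1) = exp(-r*dt) * [p_u*0.000000 + p_m*0.000000 + p_d*0.000000] = 0.000000
  V(2,+2) = exp(-r*dt) * [p_u*0.000000 + p_m*0.000000 + p_d*0.000000] = 0.000000
  V(1,-1) = exp(-r*dt) * [p_u*1.876890 + p_m*9.747742 + p_d*17.516755] = 10.163629
  V(1,+0) = exp(-r*dt) * [p_u*0.000000 + p_m*1.876890 + p_d*9.747742] = 3.165802
  V(1,+1) = exp(-r*dt) * [p_u*0.000000 + p_m*0.000000 + p_d*1.876890] = 0.370159
  V(0,+0) = exp(-r*dt) * [p_u*0.370159 + p_m*3.165802 + p_d*10.163629] = 4.151278


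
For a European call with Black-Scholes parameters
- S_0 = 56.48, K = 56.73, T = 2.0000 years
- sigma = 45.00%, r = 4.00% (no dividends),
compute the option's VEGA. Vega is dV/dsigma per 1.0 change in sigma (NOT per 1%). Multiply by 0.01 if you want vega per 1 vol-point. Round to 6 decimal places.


d1 = 0.4369659407; d2 = -0.1994301623
phi(d1) = 0.3626169812; exp(-qT) = 1.0000000000; exp(-rT) = 0.9231163464
Vega = S * exp(-qT) * phi(d1) * sqrt(T) = 56.4800 * 1.0000000000 * 0.3626169812 * 1.4142135624 = 28.963952

Answer: Vega = 28.963952


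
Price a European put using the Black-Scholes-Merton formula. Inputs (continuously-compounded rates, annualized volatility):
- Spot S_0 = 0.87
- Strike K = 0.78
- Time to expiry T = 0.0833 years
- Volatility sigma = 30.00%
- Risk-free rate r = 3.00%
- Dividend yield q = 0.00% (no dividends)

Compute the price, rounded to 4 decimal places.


Answer: Price = 0.0033

Derivation:
d1 = (ln(S/K) + (r - q + 0.5*sigma^2) * T) / (sigma * sqrt(T)) = 1.33333142
d2 = d1 - sigma * sqrt(T) = 1.24674620
exp(-rT) = 0.99750412; exp(-qT) = 1.00000000
P = K * exp(-rT) * N(-d2) - S_0 * exp(-qT) * N(-d1)
N(-d1) = 0.09121153; N(-d2) = 0.10624529
P = 0.7800 * 0.99750412 * 0.10624529 - 0.8700 * 1.00000000 * 0.09121153 = 0.0033


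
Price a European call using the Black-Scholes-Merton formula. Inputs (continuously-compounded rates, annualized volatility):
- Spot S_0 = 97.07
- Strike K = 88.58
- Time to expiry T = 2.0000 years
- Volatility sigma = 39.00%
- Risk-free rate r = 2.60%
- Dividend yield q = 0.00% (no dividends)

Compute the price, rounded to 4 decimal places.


d1 = (ln(S/K) + (r - q + 0.5*sigma^2) * T) / (sigma * sqrt(T)) = 0.53599831
d2 = d1 - sigma * sqrt(T) = -0.01554498
exp(-rT) = 0.94932887; exp(-qT) = 1.00000000
C = S_0 * exp(-qT) * N(d1) - K * exp(-rT) * N(d2)
N(d1) = 0.70402014; N(d2) = 0.49379870
C = 97.0700 * 1.00000000 * 0.70402014 - 88.5800 * 0.94932887 * 0.49379870 = 26.8149

Answer: Price = 26.8149


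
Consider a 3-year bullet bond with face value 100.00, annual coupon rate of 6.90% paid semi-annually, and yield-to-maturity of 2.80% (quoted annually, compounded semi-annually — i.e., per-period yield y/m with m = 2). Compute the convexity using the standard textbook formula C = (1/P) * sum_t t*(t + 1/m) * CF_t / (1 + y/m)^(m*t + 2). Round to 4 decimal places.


Answer: Convexity = 9.1966

Derivation:
Coupon per period c = face * coupon_rate / m = 3.450000
Periods per year m = 2; per-period yield y/m = 0.014000
Number of cashflows N = 6
Cashflows (t years, CF_t, discount factor 1/(1+y/m)^(m*t), PV):
  t = 0.5000: CF_t = 3.450000, DF = 0.986193, PV = 3.402367
  t = 1.0000: CF_t = 3.450000, DF = 0.972577, PV = 3.355391
  t = 1.5000: CF_t = 3.450000, DF = 0.959149, PV = 3.309064
  t = 2.0000: CF_t = 3.450000, DF = 0.945906, PV = 3.263377
  t = 2.5000: CF_t = 3.450000, DF = 0.932847, PV = 3.218321
  t = 3.0000: CF_t = 103.450000, DF = 0.919967, PV = 95.170591
Price P = sum_t PV_t = 111.719111
Convexity numerator sum_t t*(t + 1/m) * CF_t / (1+y/m)^(m*t + 2):
  t = 0.5000: term = 1.654532
  t = 1.0000: term = 4.895066
  t = 1.5000: term = 9.654962
  t = 2.0000: term = 15.869432
  t = 2.5000: term = 23.475490
  t = 3.0000: term = 971.887853
Convexity = (1/P) * sum = 1027.437335 / 111.719111 = 9.196612


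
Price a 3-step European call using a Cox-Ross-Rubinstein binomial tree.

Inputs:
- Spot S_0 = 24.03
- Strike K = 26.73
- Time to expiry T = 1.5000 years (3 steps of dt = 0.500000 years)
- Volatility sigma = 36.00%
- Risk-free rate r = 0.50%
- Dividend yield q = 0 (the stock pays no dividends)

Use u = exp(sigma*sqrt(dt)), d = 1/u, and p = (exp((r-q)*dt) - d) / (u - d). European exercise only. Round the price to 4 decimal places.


Answer: Price = V(0,0) = 3.5059

Derivation:
dt = T/N = 0.500000
u = exp(sigma*sqrt(dt)) = 1.289892; d = 1/u = 0.775259
p = (exp((r-q)*dt) - d) / (u - d) = 0.441566
Discount per step: exp(-r*dt) = 0.997503
Stock lattice S(k, i) with i counting down-moves:
  k=0: S(0,0) = 24.0300
  k=1: S(1,0) = 30.9961; S(1,1) = 18.6295
  k=2: S(2,0) = 39.9816; S(2,1) = 24.0300; S(2,2) = 14.4427
  k=3: S(3,0) = 51.5720; S(3,1) = 30.9961; S(3,2) = 18.6295; S(3,3) = 11.1968
Terminal payoffs V(N, i) = max(S_T - K, 0):
  V(3,0) = 24.841973; V(3,1) = 4.266103; V(3,2) = 0.000000; V(3,3) = 0.000000
Backward induction: V(k, i) = exp(-r*dt) * [p * V(k+1, i) + (1-p) * V(k+1, i+1)].
  V(2,0) = exp(-r*dt) * [p*24.841973 + (1-p)*4.266103] = 13.318365
  V(2,1) = exp(-r*dt) * [p*4.266103 + (1-p)*0.000000] = 1.879061
  V(2,2) = exp(-r*dt) * [p*0.000000 + (1-p)*0.000000] = 0.000000
  V(1,0) = exp(-r*dt) * [p*13.318365 + (1-p)*1.879061] = 6.912962
  V(1,1) = exp(-r*dt) * [p*1.879061 + (1-p)*0.000000] = 0.827657
  V(0,0) = exp(-r*dt) * [p*6.912962 + (1-p)*0.827657] = 3.505944


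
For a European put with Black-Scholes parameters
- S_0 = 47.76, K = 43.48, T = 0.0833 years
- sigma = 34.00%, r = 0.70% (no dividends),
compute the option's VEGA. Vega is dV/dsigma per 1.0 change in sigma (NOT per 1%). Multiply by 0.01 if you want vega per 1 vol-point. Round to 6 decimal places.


d1 = 1.0117735041; d2 = 0.9136435902
phi(d1) = 0.2391220124; exp(-qT) = 1.0000000000; exp(-rT) = 0.9994170700
Vega = S * exp(-qT) * phi(d1) * sqrt(T) = 47.7600 * 1.0000000000 * 0.2391220124 * 0.2886173938 = 3.296146

Answer: Vega = 3.296146


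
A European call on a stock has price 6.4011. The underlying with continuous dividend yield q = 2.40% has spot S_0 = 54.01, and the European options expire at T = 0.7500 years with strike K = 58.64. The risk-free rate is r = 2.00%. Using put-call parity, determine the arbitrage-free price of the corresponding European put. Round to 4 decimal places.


Put-call parity: C - P = S_0 * exp(-qT) - K * exp(-rT).
S_0 * exp(-qT) = 54.0100 * 0.98216103 = 53.04651736
K * exp(-rT) = 58.6400 * 0.98511194 = 57.76696414
P = C - S*exp(-qT) + K*exp(-rT)
P = 6.4011 - 53.04651736 + 57.76696414 = 11.1215

Answer: Put price = 11.1215


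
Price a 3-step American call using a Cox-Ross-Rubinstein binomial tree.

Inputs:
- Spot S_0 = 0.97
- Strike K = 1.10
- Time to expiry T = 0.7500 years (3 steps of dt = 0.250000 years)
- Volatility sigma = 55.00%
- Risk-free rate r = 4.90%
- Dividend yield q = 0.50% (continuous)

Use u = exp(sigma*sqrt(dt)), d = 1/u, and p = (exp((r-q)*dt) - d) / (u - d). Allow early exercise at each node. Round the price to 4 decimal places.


Answer: Price = V(0,0) = 0.1561

Derivation:
dt = T/N = 0.250000
u = exp(sigma*sqrt(dt)) = 1.316531; d = 1/u = 0.759572
p = (exp((r-q)*dt) - d) / (u - d) = 0.451539
Discount per step: exp(-r*dt) = 0.987825
Stock lattice S(k, i) with i counting down-moves:
  k=0: S(0,0) = 0.9700
  k=1: S(1,0) = 1.2770; S(1,1) = 0.7368
  k=2: S(2,0) = 1.6813; S(2,1) = 0.9700; S(2,2) = 0.5596
  k=3: S(3,0) = 2.2134; S(3,1) = 1.2770; S(3,2) = 0.7368; S(3,3) = 0.4251
Terminal payoffs V(N, i) = max(S_T - K, 0):
  V(3,0) = 1.113424; V(3,1) = 0.177035; V(3,2) = 0.000000; V(3,3) = 0.000000
Backward induction: V(k, i) = exp(-r*dt) * [p * V(k+1, i) + (1-p) * V(k+1, i+1)]; then take max(V_cont, immediate exercise) for American.
  V(2,0) = exp(-r*dt) * [p*1.113424 + (1-p)*0.177035] = 0.592548; exercise = 0.581255; V(2,0) = max -> 0.592548
  V(2,1) = exp(-r*dt) * [p*0.177035 + (1-p)*0.000000] = 0.078965; exercise = 0.000000; V(2,1) = max -> 0.078965
  V(2,2) = exp(-r*dt) * [p*0.000000 + (1-p)*0.000000] = 0.000000; exercise = 0.000000; V(2,2) = max -> 0.000000
  V(1,0) = exp(-r*dt) * [p*0.592548 + (1-p)*0.078965] = 0.307083; exercise = 0.177035; V(1,0) = max -> 0.307083
  V(1,1) = exp(-r*dt) * [p*0.078965 + (1-p)*0.000000] = 0.035222; exercise = 0.000000; V(1,1) = max -> 0.035222
  V(0,0) = exp(-r*dt) * [p*0.307083 + (1-p)*0.035222] = 0.156054; exercise = 0.000000; V(0,0) = max -> 0.156054
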